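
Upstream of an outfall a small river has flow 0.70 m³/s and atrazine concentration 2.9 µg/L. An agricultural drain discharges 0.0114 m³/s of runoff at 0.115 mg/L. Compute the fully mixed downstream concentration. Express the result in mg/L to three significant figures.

2.9 µg/L = 0.0029 mg/L.
By mass balance at complete mixing, C = (0.0114·0.115 + 0.7·0.0029) / (0.0114 + 0.7) = 0.003341/0.7114 = 0.004696 mg/L.

0.00470 mg/L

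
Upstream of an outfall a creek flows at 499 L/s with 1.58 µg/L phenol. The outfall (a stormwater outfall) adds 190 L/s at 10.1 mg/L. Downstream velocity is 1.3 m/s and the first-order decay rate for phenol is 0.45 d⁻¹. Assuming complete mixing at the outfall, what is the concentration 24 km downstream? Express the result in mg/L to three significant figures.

2.53 mg/L

190 L/s = 0.19 m³/s.
499 L/s = 0.499 m³/s.
1.58 µg/L = 0.00158 mg/L.
After complete mixing, C₀ = (0.19·10.1 + 0.499·0.00158) / 0.689 = 2.786 mg/L.
Travel time t = 2.4e+04 m / 1.3 m/s = 1.846e+04 s = 0.2137 d.
C = 2.786·exp(−0.45·0.2137) = 2.786·0.9083 = 2.531 mg/L.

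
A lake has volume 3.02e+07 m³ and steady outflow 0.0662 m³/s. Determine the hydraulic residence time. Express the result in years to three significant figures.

Q = 0.0662 m³/s × 3.156e+07 s/yr = 2.089e+06 m³/yr.
Hydraulic residence time τ = V/Q = 3.02e+07/2.089e+06 = 14.46 yr.

14.5 yr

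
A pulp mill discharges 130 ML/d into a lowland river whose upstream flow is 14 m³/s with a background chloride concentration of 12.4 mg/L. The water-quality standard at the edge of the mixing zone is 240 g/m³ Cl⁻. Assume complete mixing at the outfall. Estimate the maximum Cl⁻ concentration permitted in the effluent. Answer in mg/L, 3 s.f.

2360 mg/L

130 ML/d = 1.505 m³/s.
Mass balance: 240·15.5 = 1.505·Cₑ + 14·12.4.
Cₑ = (3721 − 173.6) / 1.505 = 2358 mg/L.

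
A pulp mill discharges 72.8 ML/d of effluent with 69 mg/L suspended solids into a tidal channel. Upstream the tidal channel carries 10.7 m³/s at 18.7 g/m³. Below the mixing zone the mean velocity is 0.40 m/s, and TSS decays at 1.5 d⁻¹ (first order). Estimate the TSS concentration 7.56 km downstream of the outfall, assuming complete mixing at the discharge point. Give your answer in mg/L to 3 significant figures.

16.1 mg/L

72.8 ML/d = 0.8426 m³/s.
After complete mixing, C₀ = (0.8426·69 + 10.7·18.7) / 11.54 = 22.37 mg/L.
Travel time t = 7560 m / 0.40 m/s = 1.89e+04 s = 0.2188 d.
C = 22.37·exp(−1.5·0.2188) = 22.37·0.7203 = 16.11 mg/L.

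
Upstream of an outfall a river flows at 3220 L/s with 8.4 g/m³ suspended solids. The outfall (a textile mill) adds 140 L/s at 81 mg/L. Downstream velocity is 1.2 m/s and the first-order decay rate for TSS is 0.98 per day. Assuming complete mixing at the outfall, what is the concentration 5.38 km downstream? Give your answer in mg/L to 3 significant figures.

10.9 mg/L

140 L/s = 0.14 m³/s.
3220 L/s = 3.22 m³/s.
After complete mixing, C₀ = (0.14·81 + 3.22·8.4) / 3.36 = 11.43 mg/L.
Travel time t = 5380 m / 1.2 m/s = 4483 s = 0.05189 d.
C = 11.43·exp(−0.98·0.05189) = 11.43·0.9504 = 10.86 mg/L.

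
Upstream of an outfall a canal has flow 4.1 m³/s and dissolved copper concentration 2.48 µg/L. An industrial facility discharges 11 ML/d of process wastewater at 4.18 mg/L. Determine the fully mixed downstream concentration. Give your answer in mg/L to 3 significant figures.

11 ML/d = 0.1273 m³/s.
2.48 µg/L = 0.00248 mg/L.
Flow-weighted mixing gives C = (0.1273·4.18 + 4.1·0.00248) / (0.1273 + 4.1) = 0.5423/4.227 = 0.1283 mg/L.

0.128 mg/L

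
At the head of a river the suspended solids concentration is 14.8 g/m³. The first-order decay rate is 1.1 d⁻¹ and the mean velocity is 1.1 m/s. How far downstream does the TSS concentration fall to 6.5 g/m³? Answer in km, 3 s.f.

71.1 km

From C = C₀·e^(−kt), t = ln(C₀/C)/k = ln(14.8/6.5)/1.1 = 0.8228/1.1 = 0.748 d.
Distance = v·t = 1.1 m/s × 6.463e+04 s = 7.109e+04 m = 71.09 km.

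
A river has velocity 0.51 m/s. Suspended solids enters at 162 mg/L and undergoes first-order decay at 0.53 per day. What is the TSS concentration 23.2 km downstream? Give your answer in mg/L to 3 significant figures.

Travel time t = 23.2 km / 0.51 m/s = 2.32e+04/0.51 = 4.549e+04 s = 0.5265 d.
First-order decay: C = 162·exp(−0.53·0.5265) = 162·0.7565 = 122.6 mg/L.

123 mg/L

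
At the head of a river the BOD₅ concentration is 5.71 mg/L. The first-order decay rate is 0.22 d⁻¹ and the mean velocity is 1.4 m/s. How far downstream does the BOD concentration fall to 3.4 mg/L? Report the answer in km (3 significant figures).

From C = C₀·e^(−kt), t = ln(C₀/C)/k = ln(5.71/3.4)/0.22 = 0.5184/0.22 = 2.357 d.
Distance = v·t = 1.4 m/s × 2.036e+05 s = 2.85e+05 m = 285 km.

285 km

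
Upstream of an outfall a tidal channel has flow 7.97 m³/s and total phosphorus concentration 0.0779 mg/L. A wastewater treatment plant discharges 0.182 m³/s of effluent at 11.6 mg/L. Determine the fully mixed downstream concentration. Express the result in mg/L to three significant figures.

Flow-weighted mixing gives C = (0.182·11.6 + 7.97·0.0779) / (0.182 + 7.97) = 2.732/8.152 = 0.3351 mg/L.

0.335 mg/L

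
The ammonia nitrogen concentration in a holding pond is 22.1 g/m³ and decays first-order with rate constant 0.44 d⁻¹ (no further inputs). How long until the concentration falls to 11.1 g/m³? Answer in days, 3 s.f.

1.57 d

t = ln(C₀/C)/k = ln(22.1/11.1)/0.44 = 0.6886/0.44 = 1.565 d.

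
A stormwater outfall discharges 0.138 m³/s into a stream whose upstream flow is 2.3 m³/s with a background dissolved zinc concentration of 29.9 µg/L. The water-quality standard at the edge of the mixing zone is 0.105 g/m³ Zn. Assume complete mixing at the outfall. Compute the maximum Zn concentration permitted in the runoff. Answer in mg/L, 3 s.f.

29.9 µg/L = 0.0299 mg/L.
Mass balance: 0.105·2.438 = 0.138·Cₑ + 2.3·0.0299.
Cₑ = (0.256 − 0.06877) / 0.138 = 1.357 mg/L.

1.36 mg/L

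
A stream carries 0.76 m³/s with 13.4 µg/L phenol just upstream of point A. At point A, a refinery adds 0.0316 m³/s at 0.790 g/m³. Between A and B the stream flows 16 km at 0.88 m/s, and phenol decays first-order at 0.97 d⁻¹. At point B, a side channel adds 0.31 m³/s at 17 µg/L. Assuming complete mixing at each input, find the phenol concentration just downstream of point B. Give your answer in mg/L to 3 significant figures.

0.0308 mg/L

13.4 µg/L = 0.0134 mg/L.
After input A: C = (0.76·0.0134 + 0.0316·0.79) / 0.7916 = 0.0444 mg/L.
Over the 16 km reach to input B (t = 1.818e+04 s = 0.2104 d), decay gives C = 0.0444·exp(−0.97·0.2104) = 0.0362 mg/L.
17 µg/L = 0.017 mg/L.
After input B: C = (0.7916·0.0362 + 0.31·0.017) / 1.102 = 0.0308 mg/L.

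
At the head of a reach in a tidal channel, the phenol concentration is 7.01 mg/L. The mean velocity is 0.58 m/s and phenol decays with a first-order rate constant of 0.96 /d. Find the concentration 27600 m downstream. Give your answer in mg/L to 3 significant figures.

4.13 mg/L

Travel time t = 27600 m / 0.58 m/s = 2.76e+04/0.58 = 4.759e+04 s = 0.5508 d.
First-order decay: C = 7.01·exp(−0.96·0.5508) = 7.01·0.5893 = 4.131 mg/L.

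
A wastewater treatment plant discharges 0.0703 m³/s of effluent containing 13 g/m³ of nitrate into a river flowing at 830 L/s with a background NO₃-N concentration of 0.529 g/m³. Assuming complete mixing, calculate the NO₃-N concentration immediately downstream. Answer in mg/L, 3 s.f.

1.50 mg/L

830 L/s = 0.83 m³/s.
By mass balance at complete mixing, C = (0.0703·13 + 0.83·0.529) / (0.0703 + 0.83) = 1.353/0.9003 = 1.503 mg/L.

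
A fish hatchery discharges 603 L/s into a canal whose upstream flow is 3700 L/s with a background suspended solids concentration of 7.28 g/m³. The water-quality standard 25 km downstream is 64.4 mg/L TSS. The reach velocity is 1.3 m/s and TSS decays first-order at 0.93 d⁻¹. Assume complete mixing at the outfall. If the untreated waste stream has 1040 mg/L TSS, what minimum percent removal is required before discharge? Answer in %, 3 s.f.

49.9 %

603 L/s = 0.603 m³/s.
3700 L/s = 3.7 m³/s.
Travel time to the compliance point: t = 2.5e+04/1.3 = 1.923e+04 s = 0.2226 d; decay factor exp(−0.93·0.2226) = 0.813.
So the concentration just after mixing may be at most 64.4/0.813 = 79.21 mg/L.
Mass balance: 79.21·4.303 = 0.603·Cₑ + 3.7·7.28.
Cₑ = (340.8 − 26.94) / 0.603 = 520.6 mg/L.
Required removal = 1 − 520.6/1040 = 49.94 %.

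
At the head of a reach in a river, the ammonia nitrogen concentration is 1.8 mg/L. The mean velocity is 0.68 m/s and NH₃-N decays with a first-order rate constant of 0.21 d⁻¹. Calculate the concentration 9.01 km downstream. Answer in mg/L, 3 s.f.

Travel time t = 9.01 km / 0.68 m/s = 9010/0.68 = 1.325e+04 s = 0.1534 d.
First-order decay: C = 1.8·exp(−0.21·0.1534) = 1.8·0.9683 = 1.743 mg/L.

1.74 mg/L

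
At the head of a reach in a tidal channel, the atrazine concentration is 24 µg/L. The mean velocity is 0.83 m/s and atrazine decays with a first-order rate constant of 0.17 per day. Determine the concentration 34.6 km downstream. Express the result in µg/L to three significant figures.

22.1 µg/L

Travel time t = 34.6 km / 0.83 m/s = 3.46e+04/0.83 = 4.169e+04 s = 0.4825 d.
First-order decay: C = 24·exp(−0.17·0.4825) = 24·0.9213 = 22.11 µg/L.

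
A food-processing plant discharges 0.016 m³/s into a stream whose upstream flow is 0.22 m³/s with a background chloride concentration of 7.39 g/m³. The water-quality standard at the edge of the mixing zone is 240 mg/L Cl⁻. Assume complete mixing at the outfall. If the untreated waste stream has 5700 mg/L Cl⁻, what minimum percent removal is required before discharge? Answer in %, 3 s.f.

39.7 %

Mass balance: 240·0.236 = 0.016·Cₑ + 0.22·7.39.
Cₑ = (56.64 − 1.626) / 0.016 = 3438 mg/L.
Required removal = 1 − 3438/5700 = 39.68 %.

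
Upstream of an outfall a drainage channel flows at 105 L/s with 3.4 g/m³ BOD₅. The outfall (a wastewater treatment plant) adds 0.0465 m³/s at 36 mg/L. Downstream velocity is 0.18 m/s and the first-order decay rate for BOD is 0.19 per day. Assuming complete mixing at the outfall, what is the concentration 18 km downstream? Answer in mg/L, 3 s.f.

10.8 mg/L

105 L/s = 0.105 m³/s.
After complete mixing, C₀ = (0.0465·36 + 0.105·3.4) / 0.1515 = 13.41 mg/L.
Travel time t = 1.8e+04 m / 0.18 m/s = 1e+05 s = 1.157 d.
C = 13.41·exp(−0.19·1.157) = 13.41·0.8026 = 10.76 mg/L.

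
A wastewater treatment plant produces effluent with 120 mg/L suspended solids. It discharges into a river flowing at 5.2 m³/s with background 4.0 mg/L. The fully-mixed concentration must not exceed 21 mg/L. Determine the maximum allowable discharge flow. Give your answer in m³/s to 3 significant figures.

Mass balance at complete mixing: C_std·(Q_w + Q_r) = Q_w·C_e + Q_r·C_b.
Rearranging, Q_w = Q_r·(C_std − C_b)/(C_e − C_std) = 5.2·(21 − 4) / (120 − 21) = 0.8929 m³/s.

0.893 m³/s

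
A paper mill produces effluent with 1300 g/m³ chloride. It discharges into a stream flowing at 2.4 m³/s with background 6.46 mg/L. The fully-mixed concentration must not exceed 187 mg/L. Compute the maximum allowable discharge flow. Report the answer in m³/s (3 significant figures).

0.389 m³/s

Mass balance at complete mixing: C_std·(Q_w + Q_r) = Q_w·C_e + Q_r·C_b.
Rearranging, Q_w = Q_r·(C_std − C_b)/(C_e − C_std) = 2.4·(187 − 6.46) / (1300 − 187) = 0.3893 m³/s.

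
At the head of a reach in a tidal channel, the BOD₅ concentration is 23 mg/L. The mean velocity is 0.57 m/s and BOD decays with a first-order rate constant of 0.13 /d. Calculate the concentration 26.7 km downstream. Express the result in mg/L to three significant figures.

21.4 mg/L

Travel time t = 26.7 km / 0.57 m/s = 2.67e+04/0.57 = 4.684e+04 s = 0.5422 d.
First-order decay: C = 23·exp(−0.13·0.5422) = 23·0.9319 = 21.43 mg/L.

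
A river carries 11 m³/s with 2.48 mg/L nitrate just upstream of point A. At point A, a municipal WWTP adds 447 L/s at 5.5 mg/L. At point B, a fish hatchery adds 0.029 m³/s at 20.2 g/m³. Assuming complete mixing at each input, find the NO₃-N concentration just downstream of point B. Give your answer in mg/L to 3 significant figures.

2.64 mg/L

447 L/s = 0.447 m³/s.
After input A: C = (11·2.48 + 0.447·5.5) / 11.45 = 2.598 mg/L.
After input B: C = (11.45·2.598 + 0.029·20.2) / 11.48 = 2.642 mg/L.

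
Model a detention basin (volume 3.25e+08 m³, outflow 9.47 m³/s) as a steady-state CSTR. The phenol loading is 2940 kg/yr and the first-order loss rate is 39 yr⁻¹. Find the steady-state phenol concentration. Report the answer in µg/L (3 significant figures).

Outflow Q = 9.47 m³/s × 3.156e+07 s/yr = 2.989e+08 m³/yr.
Steady-state CSTR mass balance: W = Q·C + k·V·C, so C = W/(Q + kV).
Q + kV = 2.989e+08 + 39·3.25e+08 = 1.297e+10 m³/yr.
C = 2940/1.297e+10 = 2.266e-07 kg/m³ = 0.0002266 mg/L = 0.2266 µg/L.

0.227 µg/L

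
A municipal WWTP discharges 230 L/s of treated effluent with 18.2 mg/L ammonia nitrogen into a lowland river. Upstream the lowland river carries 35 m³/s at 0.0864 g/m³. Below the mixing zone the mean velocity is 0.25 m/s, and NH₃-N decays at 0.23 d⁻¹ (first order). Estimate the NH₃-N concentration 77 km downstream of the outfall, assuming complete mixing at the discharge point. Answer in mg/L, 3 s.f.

230 L/s = 0.23 m³/s.
After complete mixing, C₀ = (0.23·18.2 + 35·0.0864) / 35.23 = 0.2047 mg/L.
Travel time t = 7.7e+04 m / 0.25 m/s = 3.08e+05 s = 3.565 d.
C = 0.2047·exp(−0.23·3.565) = 0.2047·0.4405 = 0.09014 mg/L.

0.0901 mg/L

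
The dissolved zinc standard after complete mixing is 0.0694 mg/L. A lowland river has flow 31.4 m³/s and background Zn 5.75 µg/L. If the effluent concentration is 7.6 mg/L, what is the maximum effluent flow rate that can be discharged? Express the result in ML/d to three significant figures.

5.75 µg/L = 0.00575 mg/L.
Mass balance at complete mixing: C_std·(Q_w + Q_r) = Q_w·C_e + Q_r·C_b.
Rearranging, Q_w = Q_r·(C_std − C_b)/(C_e − C_std) = 31.4·(0.0694 − 0.00575) / (7.6 − 0.0694) = 0.2654 m³/s.
= 22.93 ML/d.

22.9 ML/d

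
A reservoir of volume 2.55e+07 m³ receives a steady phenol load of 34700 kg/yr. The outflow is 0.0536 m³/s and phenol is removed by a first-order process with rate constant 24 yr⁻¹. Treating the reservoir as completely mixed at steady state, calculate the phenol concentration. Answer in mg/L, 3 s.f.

Outflow Q = 0.0536 m³/s × 3.156e+07 s/yr = 1.691e+06 m³/yr.
Steady-state CSTR mass balance: W = Q·C + k·V·C, so C = W/(Q + kV).
Q + kV = 1.691e+06 + 24·2.55e+07 = 6.137e+08 m³/yr.
C = 34700/6.137e+08 = 5.654e-05 kg/m³ = 0.05654 mg/L.

0.0565 mg/L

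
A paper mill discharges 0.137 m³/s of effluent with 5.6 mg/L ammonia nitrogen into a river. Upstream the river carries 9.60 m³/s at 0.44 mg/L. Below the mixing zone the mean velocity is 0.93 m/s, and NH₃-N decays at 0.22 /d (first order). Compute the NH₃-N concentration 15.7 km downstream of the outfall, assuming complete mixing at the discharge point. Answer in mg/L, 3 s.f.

After complete mixing, C₀ = (0.137·5.6 + 9.6·0.44) / 9.737 = 0.5126 mg/L.
Travel time t = 1.57e+04 m / 0.93 m/s = 1.688e+04 s = 0.1954 d.
C = 0.5126·exp(−0.22·0.1954) = 0.5126·0.9579 = 0.491 mg/L.

0.491 mg/L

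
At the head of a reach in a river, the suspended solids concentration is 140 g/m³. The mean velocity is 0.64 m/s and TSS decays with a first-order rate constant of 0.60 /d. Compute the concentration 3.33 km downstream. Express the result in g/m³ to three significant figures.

Travel time t = 3.33 km / 0.64 m/s = 3330/0.64 = 5203 s = 0.06022 d.
First-order decay: C = 140·exp(−0.60·0.06022) = 140·0.9645 = 135 g/m³.

135 g/m³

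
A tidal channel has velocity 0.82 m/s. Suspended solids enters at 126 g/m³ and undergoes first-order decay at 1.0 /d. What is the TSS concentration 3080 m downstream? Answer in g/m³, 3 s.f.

Travel time t = 3080 m / 0.82 m/s = 3080/0.82 = 3756 s = 0.04347 d.
First-order decay: C = 126·exp(−1.0·0.04347) = 126·0.9575 = 120.6 g/m³.

121 g/m³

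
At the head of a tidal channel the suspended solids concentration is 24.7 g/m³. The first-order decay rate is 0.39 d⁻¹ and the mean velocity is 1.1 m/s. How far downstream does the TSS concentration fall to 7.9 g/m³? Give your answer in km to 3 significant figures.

278 km

From C = C₀·e^(−kt), t = ln(C₀/C)/k = ln(24.7/7.9)/0.39 = 1.14/0.39 = 2.923 d.
Distance = v·t = 1.1 m/s × 2.525e+05 s = 2.778e+05 m = 277.8 km.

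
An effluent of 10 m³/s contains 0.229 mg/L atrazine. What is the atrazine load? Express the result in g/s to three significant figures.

2.29 g/s

Mass flux = Q·C = 10 m³/s × 0.229 g/m³ = 2.29 g/s.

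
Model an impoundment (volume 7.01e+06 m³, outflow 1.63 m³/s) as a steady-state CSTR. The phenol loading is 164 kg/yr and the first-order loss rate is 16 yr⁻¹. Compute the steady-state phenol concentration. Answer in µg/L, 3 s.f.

1.00 µg/L

Outflow Q = 1.63 m³/s × 3.156e+07 s/yr = 5.144e+07 m³/yr.
Steady-state CSTR mass balance: W = Q·C + k·V·C, so C = W/(Q + kV).
Q + kV = 5.144e+07 + 16·7.01e+06 = 1.636e+08 m³/yr.
C = 164/1.636e+08 = 1.002e-06 kg/m³ = 0.001002 mg/L = 1.002 µg/L.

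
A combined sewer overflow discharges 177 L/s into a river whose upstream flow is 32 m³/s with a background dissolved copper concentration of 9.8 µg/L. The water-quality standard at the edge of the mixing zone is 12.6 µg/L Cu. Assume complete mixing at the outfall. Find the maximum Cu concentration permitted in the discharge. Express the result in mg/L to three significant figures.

177 L/s = 0.177 m³/s.
9.8 µg/L = 0.0098 mg/L.
12.6 µg/L = 0.0126 mg/L.
Mass balance: 0.0126·32.18 = 0.177·Cₑ + 32·0.0098.
Cₑ = (0.4054 − 0.3136) / 0.177 = 0.5188 mg/L.

0.519 mg/L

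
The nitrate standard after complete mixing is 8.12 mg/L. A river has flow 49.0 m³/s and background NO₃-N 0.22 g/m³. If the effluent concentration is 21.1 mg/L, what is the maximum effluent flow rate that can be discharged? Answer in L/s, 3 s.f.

29800 L/s

Mass balance at complete mixing: C_std·(Q_w + Q_r) = Q_w·C_e + Q_r·C_b.
Rearranging, Q_w = Q_r·(C_std − C_b)/(C_e − C_std) = 49.0·(8.12 − 0.22) / (21.1 − 8.12) = 29.82 m³/s.
= 2.982e+04 L/s.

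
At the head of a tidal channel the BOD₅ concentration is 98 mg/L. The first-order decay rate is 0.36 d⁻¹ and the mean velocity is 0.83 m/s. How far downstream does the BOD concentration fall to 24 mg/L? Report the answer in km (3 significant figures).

280 km

From C = C₀·e^(−kt), t = ln(C₀/C)/k = ln(98/24)/0.36 = 1.407/0.36 = 3.908 d.
Distance = v·t = 0.83 m/s × 3.377e+05 s = 2.803e+05 m = 280.3 km.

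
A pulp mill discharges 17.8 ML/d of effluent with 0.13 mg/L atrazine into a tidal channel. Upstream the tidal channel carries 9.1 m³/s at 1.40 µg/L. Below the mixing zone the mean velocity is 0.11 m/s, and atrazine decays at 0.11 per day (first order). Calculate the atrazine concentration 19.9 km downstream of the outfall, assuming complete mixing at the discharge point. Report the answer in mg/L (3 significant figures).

17.8 ML/d = 0.206 m³/s.
1.40 µg/L = 0.0014 mg/L.
After complete mixing, C₀ = (0.206·0.13 + 9.1·0.0014) / 9.306 = 0.004247 mg/L.
Travel time t = 1.99e+04 m / 0.11 m/s = 1.809e+05 s = 2.094 d.
C = 0.004247·exp(−0.11·2.094) = 0.004247·0.7943 = 0.003373 mg/L.

0.00337 mg/L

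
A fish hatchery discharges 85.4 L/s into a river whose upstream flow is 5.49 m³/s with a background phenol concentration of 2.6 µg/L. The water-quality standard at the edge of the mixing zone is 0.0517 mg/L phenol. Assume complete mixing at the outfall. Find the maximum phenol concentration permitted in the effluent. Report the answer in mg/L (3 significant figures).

3.21 mg/L

85.4 L/s = 0.0854 m³/s.
2.6 µg/L = 0.0026 mg/L.
Mass balance: 0.0517·5.575 = 0.0854·Cₑ + 5.49·0.0026.
Cₑ = (0.2882 − 0.01427) / 0.0854 = 3.208 mg/L.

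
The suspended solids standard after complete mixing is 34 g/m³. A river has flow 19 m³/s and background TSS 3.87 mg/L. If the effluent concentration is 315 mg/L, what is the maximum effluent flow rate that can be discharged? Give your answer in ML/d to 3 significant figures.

176 ML/d

Mass balance at complete mixing: C_std·(Q_w + Q_r) = Q_w·C_e + Q_r·C_b.
Rearranging, Q_w = Q_r·(C_std − C_b)/(C_e − C_std) = 19·(34 − 3.87) / (315 − 34) = 2.037 m³/s.
= 176 ML/d.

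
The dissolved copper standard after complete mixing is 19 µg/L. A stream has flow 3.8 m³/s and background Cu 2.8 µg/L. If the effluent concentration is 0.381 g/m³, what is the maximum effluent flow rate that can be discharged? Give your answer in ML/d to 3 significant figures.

14.7 ML/d

2.8 µg/L = 0.0028 mg/L.
19 µg/L = 0.019 mg/L.
Mass balance at complete mixing: C_std·(Q_w + Q_r) = Q_w·C_e + Q_r·C_b.
Rearranging, Q_w = Q_r·(C_std − C_b)/(C_e − C_std) = 3.8·(0.019 − 0.0028) / (0.381 − 0.019) = 0.1701 m³/s.
= 14.69 ML/d.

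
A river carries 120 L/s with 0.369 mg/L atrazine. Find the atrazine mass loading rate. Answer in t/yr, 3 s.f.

120 L/s = 0.12 m³/s.
Mass flux = Q·C = 0.12 m³/s × 0.369 g/m³ = 0.04428 g/s.
= 0.04428 g/s × 31.56 = 1.397 t/yr.

1.40 t/yr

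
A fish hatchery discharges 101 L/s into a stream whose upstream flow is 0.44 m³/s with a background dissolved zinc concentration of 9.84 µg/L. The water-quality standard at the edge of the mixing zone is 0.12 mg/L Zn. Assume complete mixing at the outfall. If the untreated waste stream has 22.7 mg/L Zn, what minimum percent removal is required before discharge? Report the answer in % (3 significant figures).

101 L/s = 0.101 m³/s.
9.84 µg/L = 0.00984 mg/L.
Mass balance: 0.12·0.541 = 0.101·Cₑ + 0.44·0.00984.
Cₑ = (0.06492 − 0.00433) / 0.101 = 0.5999 mg/L.
Required removal = 1 − 0.5999/22.7 = 97.36 %.

97.4 %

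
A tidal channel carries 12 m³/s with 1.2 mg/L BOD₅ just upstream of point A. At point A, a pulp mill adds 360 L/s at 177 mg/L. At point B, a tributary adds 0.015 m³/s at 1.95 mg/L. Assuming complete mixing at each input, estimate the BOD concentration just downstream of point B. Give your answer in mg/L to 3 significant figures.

360 L/s = 0.36 m³/s.
After input A: C = (12·1.2 + 0.36·177) / 12.36 = 6.32 mg/L.
After input B: C = (12.36·6.32 + 0.015·1.95) / 12.38 = 6.315 mg/L.

6.32 mg/L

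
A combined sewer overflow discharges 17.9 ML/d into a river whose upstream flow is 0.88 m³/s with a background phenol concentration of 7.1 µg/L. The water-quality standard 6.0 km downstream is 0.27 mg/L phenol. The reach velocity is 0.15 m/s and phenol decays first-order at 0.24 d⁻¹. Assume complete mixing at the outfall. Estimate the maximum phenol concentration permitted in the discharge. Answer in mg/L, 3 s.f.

1.55 mg/L

17.9 ML/d = 0.2072 m³/s.
7.1 µg/L = 0.0071 mg/L.
Travel time to the compliance point: t = 6000/0.15 = 4e+04 s = 0.463 d; decay factor exp(−0.24·0.463) = 0.8948.
So the concentration just after mixing may be at most 0.27/0.8948 = 0.3017 mg/L.
Mass balance: 0.3017·1.087 = 0.2072·Cₑ + 0.88·0.0071.
Cₑ = (0.328 − 0.006248) / 0.2072 = 1.553 mg/L.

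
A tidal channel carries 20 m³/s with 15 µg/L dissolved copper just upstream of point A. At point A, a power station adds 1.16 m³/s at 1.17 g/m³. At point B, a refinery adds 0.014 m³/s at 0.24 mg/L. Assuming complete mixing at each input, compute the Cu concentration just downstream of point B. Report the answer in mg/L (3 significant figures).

15 µg/L = 0.015 mg/L.
After input A: C = (20·0.015 + 1.16·1.17) / 21.16 = 0.07832 mg/L.
After input B: C = (21.16·0.07832 + 0.014·0.24) / 21.17 = 0.07842 mg/L.

0.0784 mg/L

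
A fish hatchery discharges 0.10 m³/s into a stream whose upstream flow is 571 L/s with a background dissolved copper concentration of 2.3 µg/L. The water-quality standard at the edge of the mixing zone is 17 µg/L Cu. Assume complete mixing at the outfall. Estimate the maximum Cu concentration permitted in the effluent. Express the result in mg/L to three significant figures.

0.101 mg/L

571 L/s = 0.571 m³/s.
2.3 µg/L = 0.0023 mg/L.
17 µg/L = 0.017 mg/L.
Mass balance: 0.017·0.671 = 0.1·Cₑ + 0.571·0.0023.
Cₑ = (0.01141 − 0.001313) / 0.1 = 0.1009 mg/L.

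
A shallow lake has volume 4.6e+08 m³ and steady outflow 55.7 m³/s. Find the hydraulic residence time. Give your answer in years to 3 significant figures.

Q = 55.7 m³/s × 3.156e+07 s/yr = 1.758e+09 m³/yr.
Hydraulic residence time τ = V/Q = 4.6e+08/1.758e+09 = 0.2617 yr.

0.262 yr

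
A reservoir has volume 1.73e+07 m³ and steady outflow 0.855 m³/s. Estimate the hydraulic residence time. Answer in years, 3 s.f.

Q = 0.855 m³/s × 3.156e+07 s/yr = 2.698e+07 m³/yr.
Hydraulic residence time τ = V/Q = 1.73e+07/2.698e+07 = 0.6412 yr.

0.641 yr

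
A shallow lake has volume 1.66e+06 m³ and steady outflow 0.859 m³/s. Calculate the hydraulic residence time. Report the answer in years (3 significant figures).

0.0612 yr

Q = 0.859 m³/s × 3.156e+07 s/yr = 2.711e+07 m³/yr.
Hydraulic residence time τ = V/Q = 1.66e+06/2.711e+07 = 0.06124 yr.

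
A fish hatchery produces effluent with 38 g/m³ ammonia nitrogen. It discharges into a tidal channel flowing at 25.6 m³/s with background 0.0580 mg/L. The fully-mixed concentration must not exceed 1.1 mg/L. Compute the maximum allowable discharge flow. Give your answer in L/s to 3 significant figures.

723 L/s

Mass balance at complete mixing: C_std·(Q_w + Q_r) = Q_w·C_e + Q_r·C_b.
Rearranging, Q_w = Q_r·(C_std − C_b)/(C_e − C_std) = 25.6·(1.1 − 0.058) / (38 − 1.1) = 0.7229 m³/s.
= 722.9 L/s.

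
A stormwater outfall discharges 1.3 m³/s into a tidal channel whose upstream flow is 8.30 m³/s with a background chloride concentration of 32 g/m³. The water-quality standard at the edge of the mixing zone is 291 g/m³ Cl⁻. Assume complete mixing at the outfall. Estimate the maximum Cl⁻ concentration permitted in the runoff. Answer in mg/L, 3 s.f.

Mass balance: 291·9.6 = 1.3·Cₑ + 8.3·32.
Cₑ = (2794 − 265.6) / 1.3 = 1945 mg/L.

1940 mg/L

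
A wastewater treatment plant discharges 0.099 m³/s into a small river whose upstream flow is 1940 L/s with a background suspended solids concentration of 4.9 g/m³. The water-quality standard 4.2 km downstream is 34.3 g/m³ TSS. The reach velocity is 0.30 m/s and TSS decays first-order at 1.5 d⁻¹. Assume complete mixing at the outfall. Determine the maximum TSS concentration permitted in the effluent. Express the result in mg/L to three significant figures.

1940 L/s = 1.94 m³/s.
Travel time to the compliance point: t = 4200/0.30 = 1.4e+04 s = 0.162 d; decay factor exp(−1.5·0.162) = 0.7842.
So the concentration just after mixing may be at most 34.3/0.7842 = 43.74 mg/L.
Mass balance: 43.74·2.039 = 0.099·Cₑ + 1.94·4.9.
Cₑ = (89.18 − 9.506) / 0.099 = 804.8 mg/L.

805 mg/L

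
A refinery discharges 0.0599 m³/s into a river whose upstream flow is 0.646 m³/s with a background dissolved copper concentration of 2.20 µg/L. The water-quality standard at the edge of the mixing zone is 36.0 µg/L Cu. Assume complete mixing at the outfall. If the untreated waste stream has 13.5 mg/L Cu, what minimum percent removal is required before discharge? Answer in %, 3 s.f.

97.0 %

2.20 µg/L = 0.0022 mg/L.
36.0 µg/L = 0.036 mg/L.
Mass balance: 0.036·0.7059 = 0.0599·Cₑ + 0.646·0.0022.
Cₑ = (0.02541 − 0.001421) / 0.0599 = 0.4005 mg/L.
Required removal = 1 − 0.4005/13.5 = 97.03 %.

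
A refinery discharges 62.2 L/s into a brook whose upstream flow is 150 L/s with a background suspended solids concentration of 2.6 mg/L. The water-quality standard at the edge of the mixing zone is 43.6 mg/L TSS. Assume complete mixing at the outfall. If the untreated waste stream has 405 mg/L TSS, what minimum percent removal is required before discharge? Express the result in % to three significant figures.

62.2 L/s = 0.0622 m³/s.
150 L/s = 0.15 m³/s.
Mass balance: 43.6·0.2122 = 0.0622·Cₑ + 0.15·2.6.
Cₑ = (9.252 − 0.39) / 0.0622 = 142.5 mg/L.
Required removal = 1 − 142.5/405 = 64.82 %.

64.8 %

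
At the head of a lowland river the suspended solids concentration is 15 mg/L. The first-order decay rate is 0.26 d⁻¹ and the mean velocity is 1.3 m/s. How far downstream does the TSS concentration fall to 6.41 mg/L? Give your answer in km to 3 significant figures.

From C = C₀·e^(−kt), t = ln(C₀/C)/k = ln(15/6.41)/0.26 = 0.8502/0.26 = 3.27 d.
Distance = v·t = 1.3 m/s × 2.825e+05 s = 3.673e+05 m = 367.3 km.

367 km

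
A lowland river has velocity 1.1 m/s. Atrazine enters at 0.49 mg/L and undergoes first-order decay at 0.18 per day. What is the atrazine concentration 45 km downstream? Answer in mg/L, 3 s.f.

0.450 mg/L

Travel time t = 45 km / 1.1 m/s = 4.5e+04/1.1 = 4.091e+04 s = 0.4735 d.
First-order decay: C = 0.49·exp(−0.18·0.4735) = 0.49·0.9183 = 0.45 mg/L.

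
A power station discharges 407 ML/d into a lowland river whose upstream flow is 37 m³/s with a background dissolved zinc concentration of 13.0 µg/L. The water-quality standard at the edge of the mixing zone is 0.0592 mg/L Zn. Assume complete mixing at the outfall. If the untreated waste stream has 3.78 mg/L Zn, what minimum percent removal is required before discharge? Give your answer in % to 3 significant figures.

88.8 %

407 ML/d = 4.711 m³/s.
13.0 µg/L = 0.013 mg/L.
Mass balance: 0.0592·41.71 = 4.711·Cₑ + 37·0.013.
Cₑ = (2.469 − 0.481) / 4.711 = 0.4221 mg/L.
Required removal = 1 − 0.4221/3.78 = 88.83 %.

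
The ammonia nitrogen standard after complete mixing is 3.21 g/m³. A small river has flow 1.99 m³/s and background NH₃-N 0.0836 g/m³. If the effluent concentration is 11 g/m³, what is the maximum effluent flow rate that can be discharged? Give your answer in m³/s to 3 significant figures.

Mass balance at complete mixing: C_std·(Q_w + Q_r) = Q_w·C_e + Q_r·C_b.
Rearranging, Q_w = Q_r·(C_std − C_b)/(C_e − C_std) = 1.99·(3.21 − 0.0836) / (11 − 3.21) = 0.7987 m³/s.

0.799 m³/s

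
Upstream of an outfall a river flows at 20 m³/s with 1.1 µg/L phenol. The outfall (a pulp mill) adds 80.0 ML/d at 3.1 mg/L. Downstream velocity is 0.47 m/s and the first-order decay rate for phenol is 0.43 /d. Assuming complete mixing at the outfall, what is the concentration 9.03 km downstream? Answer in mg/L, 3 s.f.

80.0 ML/d = 0.9259 m³/s.
1.1 µg/L = 0.0011 mg/L.
After complete mixing, C₀ = (0.9259·3.1 + 20·0.0011) / 20.93 = 0.1382 mg/L.
Travel time t = 9030 m / 0.47 m/s = 1.921e+04 s = 0.2224 d.
C = 0.1382·exp(−0.43·0.2224) = 0.1382·0.9088 = 0.1256 mg/L.

0.126 mg/L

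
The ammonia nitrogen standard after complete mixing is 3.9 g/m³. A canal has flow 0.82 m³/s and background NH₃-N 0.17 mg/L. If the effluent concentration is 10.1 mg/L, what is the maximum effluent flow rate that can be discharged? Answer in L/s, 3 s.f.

Mass balance at complete mixing: C_std·(Q_w + Q_r) = Q_w·C_e + Q_r·C_b.
Rearranging, Q_w = Q_r·(C_std − C_b)/(C_e − C_std) = 0.82·(3.9 − 0.17) / (10.1 − 3.9) = 0.4933 m³/s.
= 493.3 L/s.

493 L/s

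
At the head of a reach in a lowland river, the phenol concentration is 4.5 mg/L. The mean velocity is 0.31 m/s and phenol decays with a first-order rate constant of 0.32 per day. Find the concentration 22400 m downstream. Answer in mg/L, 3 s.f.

3.44 mg/L

Travel time t = 22400 m / 0.31 m/s = 2.24e+04/0.31 = 7.226e+04 s = 0.8363 d.
First-order decay: C = 4.5·exp(−0.32·0.8363) = 4.5·0.7652 = 3.443 mg/L.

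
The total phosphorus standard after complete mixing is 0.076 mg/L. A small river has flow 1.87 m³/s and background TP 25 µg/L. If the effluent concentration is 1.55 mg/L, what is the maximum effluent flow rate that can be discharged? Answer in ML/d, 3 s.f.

25 µg/L = 0.025 mg/L.
Mass balance at complete mixing: C_std·(Q_w + Q_r) = Q_w·C_e + Q_r·C_b.
Rearranging, Q_w = Q_r·(C_std − C_b)/(C_e − C_std) = 1.87·(0.076 − 0.025) / (1.55 − 0.076) = 0.0647 m³/s.
= 5.59 ML/d.

5.59 ML/d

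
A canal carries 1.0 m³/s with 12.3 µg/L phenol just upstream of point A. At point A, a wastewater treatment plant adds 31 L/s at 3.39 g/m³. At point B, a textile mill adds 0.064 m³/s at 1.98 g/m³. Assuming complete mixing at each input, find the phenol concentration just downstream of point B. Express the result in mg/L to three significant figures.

0.223 mg/L

12.3 µg/L = 0.0123 mg/L.
31 L/s = 0.031 m³/s.
After input A: C = (1·0.0123 + 0.031·3.39) / 1.031 = 0.1139 mg/L.
After input B: C = (1.031·0.1139 + 0.064·1.98) / 1.095 = 0.2229 mg/L.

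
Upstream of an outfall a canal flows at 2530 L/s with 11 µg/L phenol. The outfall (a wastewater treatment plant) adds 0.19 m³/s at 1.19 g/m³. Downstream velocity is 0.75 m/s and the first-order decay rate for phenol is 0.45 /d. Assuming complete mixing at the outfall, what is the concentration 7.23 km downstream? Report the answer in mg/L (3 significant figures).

2530 L/s = 2.53 m³/s.
11 µg/L = 0.011 mg/L.
After complete mixing, C₀ = (0.19·1.19 + 2.53·0.011) / 2.72 = 0.09336 mg/L.
Travel time t = 7230 m / 0.75 m/s = 9640 s = 0.1116 d.
C = 0.09336·exp(−0.45·0.1116) = 0.09336·0.951 = 0.08879 mg/L.

0.0888 mg/L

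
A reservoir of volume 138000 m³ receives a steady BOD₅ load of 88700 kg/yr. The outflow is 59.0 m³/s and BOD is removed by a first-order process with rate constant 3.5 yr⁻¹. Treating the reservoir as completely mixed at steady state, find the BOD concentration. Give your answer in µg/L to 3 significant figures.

Outflow Q = 59.0 m³/s × 3.156e+07 s/yr = 1.862e+09 m³/yr.
Steady-state CSTR mass balance: W = Q·C + k·V·C, so C = W/(Q + kV).
Q + kV = 1.862e+09 + 3.5·138000 = 1.862e+09 m³/yr.
C = 88700/1.862e+09 = 4.763e-05 kg/m³ = 0.04763 mg/L = 47.63 µg/L.

47.6 µg/L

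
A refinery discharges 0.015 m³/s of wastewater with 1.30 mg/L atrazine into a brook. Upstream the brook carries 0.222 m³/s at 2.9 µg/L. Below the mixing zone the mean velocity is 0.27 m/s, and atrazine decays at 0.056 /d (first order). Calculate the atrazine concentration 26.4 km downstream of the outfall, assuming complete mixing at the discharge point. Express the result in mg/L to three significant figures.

0.0798 mg/L

2.9 µg/L = 0.0029 mg/L.
After complete mixing, C₀ = (0.015·1.3 + 0.222·0.0029) / 0.237 = 0.08499 mg/L.
Travel time t = 2.64e+04 m / 0.27 m/s = 9.778e+04 s = 1.132 d.
C = 0.08499·exp(−0.056·1.132) = 0.08499·0.9386 = 0.07978 mg/L.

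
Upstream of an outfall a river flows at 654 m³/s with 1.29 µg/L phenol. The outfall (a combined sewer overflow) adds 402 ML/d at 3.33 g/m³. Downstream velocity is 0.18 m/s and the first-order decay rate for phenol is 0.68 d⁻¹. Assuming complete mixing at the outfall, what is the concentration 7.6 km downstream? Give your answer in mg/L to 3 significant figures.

0.0178 mg/L

402 ML/d = 4.653 m³/s.
1.29 µg/L = 0.00129 mg/L.
After complete mixing, C₀ = (4.653·3.33 + 654·0.00129) / 658.7 = 0.0248 mg/L.
Travel time t = 7600 m / 0.18 m/s = 4.222e+04 s = 0.4887 d.
C = 0.0248·exp(−0.68·0.4887) = 0.0248·0.7173 = 0.01779 mg/L.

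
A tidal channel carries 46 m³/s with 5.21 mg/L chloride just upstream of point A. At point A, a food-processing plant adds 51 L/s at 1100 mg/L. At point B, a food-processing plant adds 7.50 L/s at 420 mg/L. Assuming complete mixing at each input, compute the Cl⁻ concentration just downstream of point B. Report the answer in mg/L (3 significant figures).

6.49 mg/L

51 L/s = 0.051 m³/s.
After input A: C = (46·5.21 + 0.051·1100) / 46.05 = 6.422 mg/L.
7.50 L/s = 0.0075 m³/s.
After input B: C = (46.05·6.422 + 0.0075·420) / 46.06 = 6.49 mg/L.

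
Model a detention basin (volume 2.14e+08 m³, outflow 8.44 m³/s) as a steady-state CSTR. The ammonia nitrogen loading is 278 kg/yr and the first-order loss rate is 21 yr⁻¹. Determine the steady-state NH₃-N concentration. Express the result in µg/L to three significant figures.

Outflow Q = 8.44 m³/s × 3.156e+07 s/yr = 2.663e+08 m³/yr.
Steady-state CSTR mass balance: W = Q·C + k·V·C, so C = W/(Q + kV).
Q + kV = 2.663e+08 + 21·2.14e+08 = 4.76e+09 m³/yr.
C = 278/4.76e+09 = 5.84e-08 kg/m³ = 5.84e-05 mg/L = 0.0584 µg/L.

0.0584 µg/L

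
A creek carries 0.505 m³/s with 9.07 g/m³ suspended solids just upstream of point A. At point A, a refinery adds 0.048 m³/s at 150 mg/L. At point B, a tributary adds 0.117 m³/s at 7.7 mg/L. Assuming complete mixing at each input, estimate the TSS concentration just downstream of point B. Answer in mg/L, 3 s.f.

After input A: C = (0.505·9.07 + 0.048·150) / 0.553 = 21.3 mg/L.
After input B: C = (0.553·21.3 + 0.117·7.7) / 0.67 = 18.93 mg/L.

18.9 mg/L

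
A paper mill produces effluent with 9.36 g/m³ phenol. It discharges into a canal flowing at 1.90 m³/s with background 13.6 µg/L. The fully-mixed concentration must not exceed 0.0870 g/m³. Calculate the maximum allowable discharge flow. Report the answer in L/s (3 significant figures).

13.6 µg/L = 0.0136 mg/L.
Mass balance at complete mixing: C_std·(Q_w + Q_r) = Q_w·C_e + Q_r·C_b.
Rearranging, Q_w = Q_r·(C_std − C_b)/(C_e − C_std) = 1.90·(0.087 − 0.0136) / (9.36 − 0.087) = 0.01504 m³/s.
= 15.04 L/s.

15.0 L/s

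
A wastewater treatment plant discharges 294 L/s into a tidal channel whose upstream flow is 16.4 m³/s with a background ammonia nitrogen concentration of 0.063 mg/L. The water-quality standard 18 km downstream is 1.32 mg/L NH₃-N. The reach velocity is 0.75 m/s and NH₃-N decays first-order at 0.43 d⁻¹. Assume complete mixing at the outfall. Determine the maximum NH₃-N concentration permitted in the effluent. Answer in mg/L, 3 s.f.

80.9 mg/L

294 L/s = 0.294 m³/s.
Travel time to the compliance point: t = 1.8e+04/0.75 = 2.4e+04 s = 0.2778 d; decay factor exp(−0.43·0.2778) = 0.8874.
So the concentration just after mixing may be at most 1.32/0.8874 = 1.487 mg/L.
Mass balance: 1.487·16.69 = 0.294·Cₑ + 16.4·0.063.
Cₑ = (24.83 − 1.033) / 0.294 = 80.95 mg/L.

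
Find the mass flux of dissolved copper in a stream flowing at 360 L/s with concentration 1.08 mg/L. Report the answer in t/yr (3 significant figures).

360 L/s = 0.36 m³/s.
Mass flux = Q·C = 0.36 m³/s × 1.08 g/m³ = 0.3888 g/s.
= 0.3888 g/s × 31.56 = 12.27 t/yr.

12.3 t/yr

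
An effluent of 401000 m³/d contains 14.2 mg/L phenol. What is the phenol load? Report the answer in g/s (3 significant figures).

401000 m³/d = 4.641 m³/s.
Mass flux = Q·C = 4.641 m³/s × 14.2 g/m³ = 65.91 g/s.

65.9 g/s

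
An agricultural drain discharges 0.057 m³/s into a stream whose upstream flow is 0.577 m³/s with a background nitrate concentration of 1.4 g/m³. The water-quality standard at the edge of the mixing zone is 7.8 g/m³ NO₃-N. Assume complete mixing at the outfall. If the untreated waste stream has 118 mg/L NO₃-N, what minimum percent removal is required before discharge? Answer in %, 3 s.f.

Mass balance: 7.8·0.634 = 0.057·Cₑ + 0.577·1.4.
Cₑ = (4.945 − 0.8078) / 0.057 = 72.59 mg/L.
Required removal = 1 − 72.59/118 = 38.49 %.

38.5 %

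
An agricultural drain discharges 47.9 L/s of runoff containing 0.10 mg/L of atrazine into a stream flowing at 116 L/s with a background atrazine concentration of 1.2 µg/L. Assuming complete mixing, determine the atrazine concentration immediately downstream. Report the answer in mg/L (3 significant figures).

0.0301 mg/L

47.9 L/s = 0.0479 m³/s.
116 L/s = 0.116 m³/s.
1.2 µg/L = 0.0012 mg/L.
By mass balance at complete mixing, C = (0.0479·0.1 + 0.116·0.0012) / (0.0479 + 0.116) = 0.004929/0.1639 = 0.03007 mg/L.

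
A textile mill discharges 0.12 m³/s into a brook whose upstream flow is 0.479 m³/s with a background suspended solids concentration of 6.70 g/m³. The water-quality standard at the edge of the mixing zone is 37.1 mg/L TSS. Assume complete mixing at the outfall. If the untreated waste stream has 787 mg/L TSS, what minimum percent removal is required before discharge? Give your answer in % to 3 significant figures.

Mass balance: 37.1·0.599 = 0.12·Cₑ + 0.479·6.7.
Cₑ = (22.22 − 3.209) / 0.12 = 158.4 mg/L.
Required removal = 1 − 158.4/787 = 79.87 %.

79.9 %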